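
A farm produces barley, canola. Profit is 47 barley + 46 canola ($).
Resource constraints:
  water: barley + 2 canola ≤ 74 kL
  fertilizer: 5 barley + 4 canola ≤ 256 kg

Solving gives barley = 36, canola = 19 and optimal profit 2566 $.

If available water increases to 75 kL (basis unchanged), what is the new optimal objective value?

Check each constraint at x*: water 74/74 (tight); fertilizer 256/256 (tight).
From A_Bᵀ y = c: 1·y_water + 5·y_fertilizer = 47; 2·y_water + 4·y_fertilizer = 46.
This yields shadow prices y_water = 7, y_fertilizer = 8.
Δz = y_water·Δb = 7 × (1) = 7, so new z* = 2566 + 7 = 2573.

2573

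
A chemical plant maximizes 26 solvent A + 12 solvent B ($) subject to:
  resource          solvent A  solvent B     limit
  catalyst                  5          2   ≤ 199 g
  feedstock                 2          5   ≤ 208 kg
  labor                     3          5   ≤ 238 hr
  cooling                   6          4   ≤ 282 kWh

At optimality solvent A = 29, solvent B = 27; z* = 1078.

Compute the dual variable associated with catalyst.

4

Binding: catalyst and cooling. Non-binding: feedstock (15 unused), labor (16 unused).
By complementary slackness, y = 0 for the non-binding constraints.
The binding rows give the dual system: 5·y_catalyst + 6·y_cooling = 26 and 2·y_catalyst + 4·y_cooling = 12.
Solving: y_catalyst = 4, y_cooling = 1.
Shadow price of catalyst = 4.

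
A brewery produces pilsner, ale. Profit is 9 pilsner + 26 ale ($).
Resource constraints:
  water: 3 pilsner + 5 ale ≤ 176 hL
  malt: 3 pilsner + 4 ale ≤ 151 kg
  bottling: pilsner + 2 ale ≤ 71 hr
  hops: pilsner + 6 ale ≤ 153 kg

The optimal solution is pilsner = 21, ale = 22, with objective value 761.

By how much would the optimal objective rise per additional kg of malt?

2

At the optimum: water uses 173 of 176 (slack = 3); malt uses 151 of 151 (binding); bottling uses 65 of 71 (slack = 6); hops uses 153 of 153 (binding).
Slack constraints have shadow price 0 (complementary slackness).
From A_Bᵀ y = c: 3·y_malt + 1·y_hops = 9; 4·y_malt + 6·y_hops = 26.
Solving: y_malt = 2, y_hops = 3.
Shadow price of malt = 2.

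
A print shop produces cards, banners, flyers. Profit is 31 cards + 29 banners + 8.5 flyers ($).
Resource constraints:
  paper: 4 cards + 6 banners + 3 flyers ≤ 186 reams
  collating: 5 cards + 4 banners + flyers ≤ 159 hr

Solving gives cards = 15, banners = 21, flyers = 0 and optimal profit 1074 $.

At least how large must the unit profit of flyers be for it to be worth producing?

At the optimum: paper uses 186 of 186 (binding); collating uses 159 of 159 (binding).
From A_Bᵀ y = c: 4·y_paper + 5·y_collating = 31; 6·y_paper + 4·y_collating = 29.
This yields shadow prices y_paper = 1.5, y_collating = 5.
flyers enters the basis when its profit ≥ yᵀa₃ = 1.5·3 + 5·1 = 9.5.

9.5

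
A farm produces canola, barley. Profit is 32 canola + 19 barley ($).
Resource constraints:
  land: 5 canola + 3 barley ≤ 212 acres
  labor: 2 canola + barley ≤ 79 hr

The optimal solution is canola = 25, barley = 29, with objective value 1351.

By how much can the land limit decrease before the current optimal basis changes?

Binding constraints: land, labor. The basis is B = [[5,3],[2,1]] with det -1.
Per unit decrease in land, x* moves by d = (1, -2).
The basis stays optimal until barley reaches 0; allowable decrease = 14.5 acres.

14.5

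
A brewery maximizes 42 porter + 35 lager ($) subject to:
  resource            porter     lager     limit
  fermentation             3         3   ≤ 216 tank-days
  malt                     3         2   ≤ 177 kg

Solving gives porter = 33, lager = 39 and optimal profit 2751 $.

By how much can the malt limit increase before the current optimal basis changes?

39

Binding constraints: fermentation, malt. The basis is B = [[3,3],[3,2]] with det -3.
Per unit increase in malt, x* moves by d = (1, -1).
The basis stays optimal until lager reaches 0; allowable increase = 39 kg.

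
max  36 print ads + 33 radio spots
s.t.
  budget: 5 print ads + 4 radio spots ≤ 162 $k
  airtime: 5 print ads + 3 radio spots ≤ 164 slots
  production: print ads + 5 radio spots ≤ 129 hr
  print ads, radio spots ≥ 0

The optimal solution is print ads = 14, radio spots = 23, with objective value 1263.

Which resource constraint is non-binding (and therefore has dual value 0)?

budget: 162/162 (binding)
airtime: 139/164 (slack 25)
production: 129/129 (binding)
By complementary slackness, a constraint with positive slack has shadow price 0 → airtime.

airtime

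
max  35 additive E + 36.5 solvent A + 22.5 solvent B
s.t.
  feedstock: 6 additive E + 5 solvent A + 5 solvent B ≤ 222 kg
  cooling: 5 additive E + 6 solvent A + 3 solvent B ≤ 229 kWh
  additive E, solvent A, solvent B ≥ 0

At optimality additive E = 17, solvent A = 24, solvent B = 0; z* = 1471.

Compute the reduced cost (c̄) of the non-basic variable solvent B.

-2

At the optimum: feedstock uses 222 of 222 (binding); cooling uses 229 of 229 (binding).
From A_Bᵀ y = c: 6·y_feedstock + 5·y_cooling = 35; 5·y_feedstock + 6·y_cooling = 36.5.
Solving: y_feedstock = 2.5, y_cooling = 4.
Reduced cost of solvent B: c₃ − yᵀa₃ = 22.5 − (2.5·5 + 4·3) = 22.5 − 24.5 = -2.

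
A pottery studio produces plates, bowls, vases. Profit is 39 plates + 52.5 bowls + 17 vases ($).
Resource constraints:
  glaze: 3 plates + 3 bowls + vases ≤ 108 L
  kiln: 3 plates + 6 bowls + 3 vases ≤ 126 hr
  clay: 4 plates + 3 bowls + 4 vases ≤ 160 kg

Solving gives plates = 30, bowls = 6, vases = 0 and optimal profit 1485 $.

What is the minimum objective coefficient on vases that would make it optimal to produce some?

22

Check each constraint at x*: glaze 108/108 (tight); kiln 126/126 (tight); clay 138/160 (slack 22).
Since clay is not tight, its dual is 0.
From A_Bᵀ y = c: 3·y_glaze + 3·y_kiln = 39; 3·y_glaze + 6·y_kiln = 52.5.
Solving: y_glaze = 8.5, y_kiln = 4.5.
vases enters the basis when its profit ≥ yᵀa₃ = 8.5·1 + 4.5·3 = 22.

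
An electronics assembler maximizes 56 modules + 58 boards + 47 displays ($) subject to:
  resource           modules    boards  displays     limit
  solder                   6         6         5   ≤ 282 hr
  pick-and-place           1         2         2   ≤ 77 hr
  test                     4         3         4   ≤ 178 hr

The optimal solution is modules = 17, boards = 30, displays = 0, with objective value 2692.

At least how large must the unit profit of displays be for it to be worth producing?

At the optimum: solder uses 282 of 282 (binding); pick-and-place uses 77 of 77 (binding); test uses 158 of 178 (slack = 20).
Since test is not tight, its dual is 0.
The binding rows give the dual system: 6·y_solder + 1·y_pick-and-place = 56 and 6·y_solder + 2·y_pick-and-place = 58.
→ y_solder = 9 and y_pick-and-place = 2.
displays enters the basis when its profit ≥ yᵀa₃ = 9·5 + 2·2 = 49.

49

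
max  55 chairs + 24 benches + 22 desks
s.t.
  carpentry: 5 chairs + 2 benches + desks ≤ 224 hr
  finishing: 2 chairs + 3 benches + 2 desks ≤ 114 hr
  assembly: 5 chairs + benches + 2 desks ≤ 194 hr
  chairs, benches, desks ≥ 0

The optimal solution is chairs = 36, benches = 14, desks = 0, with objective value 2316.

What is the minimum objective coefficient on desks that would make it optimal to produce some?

Binding: finishing and assembly. Non-binding: carpentry (16 unused).
Slack constraints have shadow price 0 (complementary slackness).
The binding rows give the dual system: 2·y_finishing + 5·y_assembly = 55 and 3·y_finishing + 1·y_assembly = 24.
→ y_finishing = 5 and y_assembly = 9.
desks enters the basis when its profit ≥ yᵀa₃ = 5·2 + 9·2 = 28.

28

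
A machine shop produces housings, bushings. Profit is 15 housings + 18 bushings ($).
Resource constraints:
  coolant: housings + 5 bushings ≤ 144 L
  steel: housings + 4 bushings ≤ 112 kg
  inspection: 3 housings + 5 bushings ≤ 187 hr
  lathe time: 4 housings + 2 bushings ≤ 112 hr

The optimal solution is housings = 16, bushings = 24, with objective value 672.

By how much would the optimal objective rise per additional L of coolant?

Binding: steel and lathe time. Non-binding: coolant (8 unused), inspection (19 unused).
By complementary slackness, y = 0 for the non-binding constraints.
The binding rows give the dual system: 1·y_steel + 4·y_lathe time = 15 and 4·y_steel + 2·y_lathe time = 18.
This yields shadow prices y_steel = 3, y_lathe time = 3.
Shadow price of coolant = 0.

0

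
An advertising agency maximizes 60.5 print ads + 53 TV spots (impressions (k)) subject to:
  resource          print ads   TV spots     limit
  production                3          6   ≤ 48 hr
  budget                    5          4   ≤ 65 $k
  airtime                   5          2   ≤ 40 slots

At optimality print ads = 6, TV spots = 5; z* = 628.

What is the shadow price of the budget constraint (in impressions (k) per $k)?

0

At the optimum: production uses 48 of 48 (binding); budget uses 50 of 65 (slack = 15); airtime uses 40 of 40 (binding).
Slack constraints have shadow price 0 (complementary slackness).
From A_Bᵀ y = c: 3·y_production + 5·y_airtime = 60.5; 6·y_production + 2·y_airtime = 53.
This yields shadow prices y_production = 6, y_airtime = 8.5.
Shadow price of budget = 0.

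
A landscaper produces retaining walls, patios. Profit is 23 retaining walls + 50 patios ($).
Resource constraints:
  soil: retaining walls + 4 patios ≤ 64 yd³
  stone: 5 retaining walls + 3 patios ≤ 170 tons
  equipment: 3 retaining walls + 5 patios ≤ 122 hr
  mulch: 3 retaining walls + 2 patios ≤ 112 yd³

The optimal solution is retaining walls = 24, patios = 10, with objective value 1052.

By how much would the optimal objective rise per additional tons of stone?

0

At the optimum: soil uses 64 of 64 (binding); stone uses 150 of 170 (slack = 20); equipment uses 122 of 122 (binding); mulch uses 92 of 112 (slack = 20).
Since stone, mulch are not tight, their duals are 0.
The binding rows give the dual system: 1·y_soil + 3·y_equipment = 23 and 4·y_soil + 5·y_equipment = 50.
→ y_soil = 5 and y_equipment = 6.
Shadow price of stone = 0.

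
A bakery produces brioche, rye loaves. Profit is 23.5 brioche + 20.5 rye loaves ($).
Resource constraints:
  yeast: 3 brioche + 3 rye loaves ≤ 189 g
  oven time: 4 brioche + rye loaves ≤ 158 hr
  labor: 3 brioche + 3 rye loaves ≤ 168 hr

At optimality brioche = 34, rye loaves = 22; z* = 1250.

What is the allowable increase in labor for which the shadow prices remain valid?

Binding constraints: oven time, labor. The basis is B = [[4,1],[3,3]] with det 9.
Per unit increase in labor, x* moves by d = (-0.1111, 0.4444).
The basis stays optimal until yeast becomes binding; allowable increase = 21 hr.

21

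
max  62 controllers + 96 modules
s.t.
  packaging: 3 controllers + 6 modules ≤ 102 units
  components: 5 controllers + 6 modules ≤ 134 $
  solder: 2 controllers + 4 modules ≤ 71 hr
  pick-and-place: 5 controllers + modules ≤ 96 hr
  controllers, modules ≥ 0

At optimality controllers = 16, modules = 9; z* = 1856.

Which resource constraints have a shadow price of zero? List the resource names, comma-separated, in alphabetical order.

packaging: 102/102 (binding)
components: 134/134 (binding)
solder: 68/71 (slack 3)
pick-and-place: 89/96 (slack 7)
By complementary slackness, a constraint with positive slack has shadow price 0 → pick-and-place, solder.

pick-and-place, solder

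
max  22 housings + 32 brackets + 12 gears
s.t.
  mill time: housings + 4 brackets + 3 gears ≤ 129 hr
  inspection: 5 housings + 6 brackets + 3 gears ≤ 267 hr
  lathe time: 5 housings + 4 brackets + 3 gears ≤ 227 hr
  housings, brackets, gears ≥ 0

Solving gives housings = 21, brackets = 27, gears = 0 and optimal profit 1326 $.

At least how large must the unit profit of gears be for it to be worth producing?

Check each constraint at x*: mill time 129/129 (tight); inspection 267/267 (tight); lathe time 213/227 (slack 14).
Slack constraints have shadow price 0 (complementary slackness).
From A_Bᵀ y = c: 1·y_mill time + 5·y_inspection = 22; 4·y_mill time + 6·y_inspection = 32.
Solving: y_mill time = 2, y_inspection = 4.
gears enters the basis when its profit ≥ yᵀa₃ = 2·3 + 4·3 = 18.

18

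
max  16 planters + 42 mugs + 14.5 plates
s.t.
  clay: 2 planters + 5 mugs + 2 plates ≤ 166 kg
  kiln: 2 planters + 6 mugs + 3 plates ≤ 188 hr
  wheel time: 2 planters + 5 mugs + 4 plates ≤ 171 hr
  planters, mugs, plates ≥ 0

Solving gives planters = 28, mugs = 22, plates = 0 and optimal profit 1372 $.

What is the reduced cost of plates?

-3.5

At the optimum: clay uses 166 of 166 (binding); kiln uses 188 of 188 (binding); wheel time uses 166 of 171 (slack = 5).
By complementary slackness, y = 0 for the non-binding constraint.
The binding rows give the dual system: 2·y_clay + 2·y_kiln = 16 and 5·y_clay + 6·y_kiln = 42.
Solving: y_clay = 6, y_kiln = 2.
Reduced cost of plates: c₃ − yᵀa₃ = 14.5 − (6·2 + 2·3) = 14.5 − 18 = -3.5.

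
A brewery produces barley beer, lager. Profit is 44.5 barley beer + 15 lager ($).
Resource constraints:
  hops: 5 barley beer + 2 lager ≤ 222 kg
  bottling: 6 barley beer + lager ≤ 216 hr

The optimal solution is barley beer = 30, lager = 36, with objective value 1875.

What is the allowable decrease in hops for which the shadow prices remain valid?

Binding constraints: hops, bottling. The basis is B = [[5,2],[6,1]] with det -7.
Per unit decrease in hops, x* moves by d = (0.1429, -0.8571).
The basis stays optimal until lager reaches 0; allowable decrease = 42 kg.

42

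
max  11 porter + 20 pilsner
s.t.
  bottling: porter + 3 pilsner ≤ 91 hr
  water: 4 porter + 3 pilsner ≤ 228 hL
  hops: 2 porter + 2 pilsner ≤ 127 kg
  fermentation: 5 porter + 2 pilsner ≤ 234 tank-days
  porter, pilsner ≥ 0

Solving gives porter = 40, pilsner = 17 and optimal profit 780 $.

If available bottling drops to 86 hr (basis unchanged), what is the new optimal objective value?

Check each constraint at x*: bottling 91/91 (tight); water 211/228 (slack 17); hops 114/127 (slack 13); fermentation 234/234 (tight).
Slack constraints have shadow price 0 (complementary slackness).
Dual feasibility on the basic columns requires 1·y_bottling + 5·y_fermentation = 11, 3·y_bottling + 2·y_fermentation = 20.
Solving: y_bottling = 6, y_fermentation = 1.
Δz = y_bottling·Δb = 6 × (-5) = -30, so new z* = 780 − 30 = 750.

750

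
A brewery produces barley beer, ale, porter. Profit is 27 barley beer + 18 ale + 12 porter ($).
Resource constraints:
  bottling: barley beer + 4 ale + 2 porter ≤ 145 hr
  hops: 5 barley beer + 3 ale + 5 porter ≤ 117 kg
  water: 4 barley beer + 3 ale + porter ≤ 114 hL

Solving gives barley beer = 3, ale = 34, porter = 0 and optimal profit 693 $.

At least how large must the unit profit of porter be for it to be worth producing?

18

Binding: hops and water. Non-binding: bottling (6 unused).
Since bottling is not tight, its dual is 0.
From A_Bᵀ y = c: 5·y_hops + 4·y_water = 27; 3·y_hops + 3·y_water = 18.
This yields shadow prices y_hops = 3, y_water = 3.
porter enters the basis when its profit ≥ yᵀa₃ = 3·5 + 3·1 = 18.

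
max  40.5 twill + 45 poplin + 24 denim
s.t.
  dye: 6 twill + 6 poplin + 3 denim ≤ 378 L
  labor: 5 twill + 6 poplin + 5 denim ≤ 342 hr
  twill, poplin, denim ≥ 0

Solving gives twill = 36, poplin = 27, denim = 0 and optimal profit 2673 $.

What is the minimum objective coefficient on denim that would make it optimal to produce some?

Check each constraint at x*: dye 378/378 (tight); labor 342/342 (tight).
The binding rows give the dual system: 6·y_dye + 5·y_labor = 40.5 and 6·y_dye + 6·y_labor = 45.
This yields shadow prices y_dye = 3, y_labor = 4.5.
denim enters the basis when its profit ≥ yᵀa₃ = 3·3 + 4.5·5 = 31.5.

31.5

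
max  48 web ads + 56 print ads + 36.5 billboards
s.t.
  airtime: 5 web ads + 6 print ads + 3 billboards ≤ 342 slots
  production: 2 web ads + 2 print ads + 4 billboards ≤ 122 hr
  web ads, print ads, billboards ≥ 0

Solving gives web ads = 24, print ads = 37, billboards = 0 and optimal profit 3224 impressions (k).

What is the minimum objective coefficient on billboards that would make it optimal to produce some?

Check each constraint at x*: airtime 342/342 (tight); production 122/122 (tight).
The binding rows give the dual system: 5·y_airtime + 2·y_production = 48 and 6·y_airtime + 2·y_production = 56.
Solving: y_airtime = 8, y_production = 4.
billboards enters the basis when its profit ≥ yᵀa₃ = 8·3 + 4·4 = 40.

40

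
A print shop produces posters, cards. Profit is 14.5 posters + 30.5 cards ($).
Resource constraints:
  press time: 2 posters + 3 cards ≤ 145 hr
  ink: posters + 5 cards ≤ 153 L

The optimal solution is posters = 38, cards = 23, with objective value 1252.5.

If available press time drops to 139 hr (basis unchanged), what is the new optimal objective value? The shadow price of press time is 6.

1216.5

Δb = -6, so new z* = 1252.5 + (6)·(-6) = 1252.5 − 36 = 1216.5.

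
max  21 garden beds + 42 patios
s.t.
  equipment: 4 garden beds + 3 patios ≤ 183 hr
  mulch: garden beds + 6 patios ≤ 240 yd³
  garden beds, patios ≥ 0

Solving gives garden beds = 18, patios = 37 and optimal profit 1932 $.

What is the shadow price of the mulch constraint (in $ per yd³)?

At the optimum: equipment uses 183 of 183 (binding); mulch uses 240 of 240 (binding).
Dual feasibility on the basic columns requires 4·y_equipment + 1·y_mulch = 21, 3·y_equipment + 6·y_mulch = 42.
→ y_equipment = 4 and y_mulch = 5.
Shadow price of mulch = 5.

5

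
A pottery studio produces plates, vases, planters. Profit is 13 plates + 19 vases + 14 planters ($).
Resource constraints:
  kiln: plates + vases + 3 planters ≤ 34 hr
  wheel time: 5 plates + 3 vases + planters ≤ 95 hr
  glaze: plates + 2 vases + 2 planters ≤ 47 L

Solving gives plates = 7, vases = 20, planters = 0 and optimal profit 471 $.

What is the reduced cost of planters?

-3

Binding: wheel time and glaze. Non-binding: kiln (7 unused).
Since kiln is not tight, its dual is 0.
The binding rows give the dual system: 5·y_wheel time + 1·y_glaze = 13 and 3·y_wheel time + 2·y_glaze = 19.
→ y_wheel time = 1 and y_glaze = 8.
Reduced cost of planters: c₃ − yᵀa₃ = 14 − (1·1 + 8·2) = 14 − 17 = -3.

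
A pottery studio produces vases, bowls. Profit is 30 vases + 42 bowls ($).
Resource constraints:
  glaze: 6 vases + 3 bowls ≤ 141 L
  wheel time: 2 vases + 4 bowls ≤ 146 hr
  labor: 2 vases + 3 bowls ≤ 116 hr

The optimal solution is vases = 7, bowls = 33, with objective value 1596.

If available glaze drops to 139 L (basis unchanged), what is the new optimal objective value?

1592

Binding: glaze and wheel time. Non-binding: labor (3 unused).
By complementary slackness, y = 0 for the non-binding constraint.
From A_Bᵀ y = c: 6·y_glaze + 2·y_wheel time = 30; 3·y_glaze + 4·y_wheel time = 42.
Solving: y_glaze = 2, y_wheel time = 9.
Δz = y_glaze·Δb = 2 × (-2) = -4, so new z* = 1596 − 4 = 1592.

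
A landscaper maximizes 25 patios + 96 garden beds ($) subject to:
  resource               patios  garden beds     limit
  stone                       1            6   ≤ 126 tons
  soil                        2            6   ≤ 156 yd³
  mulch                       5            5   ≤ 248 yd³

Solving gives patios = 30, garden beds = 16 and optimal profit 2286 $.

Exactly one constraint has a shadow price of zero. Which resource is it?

stone: 126/126 (binding)
soil: 156/156 (binding)
mulch: 230/248 (slack 18)
By complementary slackness, a constraint with positive slack has shadow price 0 → mulch.

mulch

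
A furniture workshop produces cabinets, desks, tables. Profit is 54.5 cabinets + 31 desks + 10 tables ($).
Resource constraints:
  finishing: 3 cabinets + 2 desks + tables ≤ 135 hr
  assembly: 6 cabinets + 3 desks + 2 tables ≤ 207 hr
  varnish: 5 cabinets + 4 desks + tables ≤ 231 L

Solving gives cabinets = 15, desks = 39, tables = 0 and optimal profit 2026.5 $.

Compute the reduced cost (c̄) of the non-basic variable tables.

-6.5

At the optimum: finishing uses 123 of 135 (slack = 12); assembly uses 207 of 207 (binding); varnish uses 231 of 231 (binding).
Slack constraints have shadow price 0 (complementary slackness).
From A_Bᵀ y = c: 6·y_assembly + 5·y_varnish = 54.5; 3·y_assembly + 4·y_varnish = 31.
→ y_assembly = 7 and y_varnish = 2.5.
Reduced cost of tables: c₃ − yᵀa₃ = 10 − (7·2 + 2.5·1) = 10 − 16.5 = -6.5.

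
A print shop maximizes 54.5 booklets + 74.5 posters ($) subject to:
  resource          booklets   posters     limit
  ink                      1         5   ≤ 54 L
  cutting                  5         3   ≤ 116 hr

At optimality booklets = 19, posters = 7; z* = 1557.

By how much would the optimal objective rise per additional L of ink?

Both ink and cutting are binding at x*.
The binding rows give the dual system: 1·y_ink + 5·y_cutting = 54.5 and 5·y_ink + 3·y_cutting = 74.5.
Solving: y_ink = 9.5, y_cutting = 9.
Shadow price of ink = 9.5.

9.5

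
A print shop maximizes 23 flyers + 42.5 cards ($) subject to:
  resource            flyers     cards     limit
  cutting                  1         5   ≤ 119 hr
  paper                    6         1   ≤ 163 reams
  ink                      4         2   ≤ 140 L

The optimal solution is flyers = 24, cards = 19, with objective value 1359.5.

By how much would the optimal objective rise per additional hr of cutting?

At the optimum: cutting uses 119 of 119 (binding); paper uses 163 of 163 (binding); ink uses 134 of 140 (slack = 6).
Slack constraints have shadow price 0 (complementary slackness).
From A_Bᵀ y = c: 1·y_cutting + 6·y_paper = 23; 5·y_cutting + 1·y_paper = 42.5.
→ y_cutting = 8 and y_paper = 2.5.
Shadow price of cutting = 8.

8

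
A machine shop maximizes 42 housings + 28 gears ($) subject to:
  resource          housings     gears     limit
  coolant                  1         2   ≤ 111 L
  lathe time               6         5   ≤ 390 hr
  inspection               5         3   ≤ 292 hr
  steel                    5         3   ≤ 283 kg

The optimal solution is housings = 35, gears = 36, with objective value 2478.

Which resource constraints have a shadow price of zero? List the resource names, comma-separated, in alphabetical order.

coolant: 107/111 (slack 4)
lathe time: 390/390 (binding)
inspection: 283/292 (slack 9)
steel: 283/283 (binding)
By complementary slackness, a constraint with positive slack has shadow price 0 → coolant, inspection.

coolant, inspection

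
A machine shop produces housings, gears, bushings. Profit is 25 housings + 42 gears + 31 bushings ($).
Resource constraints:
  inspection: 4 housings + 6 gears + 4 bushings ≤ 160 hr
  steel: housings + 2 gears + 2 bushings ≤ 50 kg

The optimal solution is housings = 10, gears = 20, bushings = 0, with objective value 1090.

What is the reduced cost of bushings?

Both inspection and steel are binding at x*.
The binding rows give the dual system: 4·y_inspection + 1·y_steel = 25 and 6·y_inspection + 2·y_steel = 42.
Solving: y_inspection = 4, y_steel = 9.
Reduced cost of bushings: c₃ − yᵀa₃ = 31 − (4·4 + 9·2) = 31 − 34 = -3.

-3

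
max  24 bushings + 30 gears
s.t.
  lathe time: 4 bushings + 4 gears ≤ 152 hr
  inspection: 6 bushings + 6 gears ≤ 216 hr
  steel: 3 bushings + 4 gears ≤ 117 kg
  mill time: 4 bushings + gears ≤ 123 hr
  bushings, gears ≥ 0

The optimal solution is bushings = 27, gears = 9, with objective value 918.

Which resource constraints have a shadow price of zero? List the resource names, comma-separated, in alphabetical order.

lathe time: 144/152 (slack 8)
inspection: 216/216 (binding)
steel: 117/117 (binding)
mill time: 117/123 (slack 6)
By complementary slackness, a constraint with positive slack has shadow price 0 → lathe time, mill time.

lathe time, mill time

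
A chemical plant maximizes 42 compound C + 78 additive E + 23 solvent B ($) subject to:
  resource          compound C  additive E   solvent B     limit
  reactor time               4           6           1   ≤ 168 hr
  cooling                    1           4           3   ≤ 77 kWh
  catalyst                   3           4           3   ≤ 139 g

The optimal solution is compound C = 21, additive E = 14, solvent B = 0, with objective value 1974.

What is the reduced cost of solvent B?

-4

Check each constraint at x*: reactor time 168/168 (tight); cooling 77/77 (tight); catalyst 119/139 (slack 20).
Since catalyst is not tight, its dual is 0.
From A_Bᵀ y = c: 4·y_reactor time + 1·y_cooling = 42; 6·y_reactor time + 4·y_cooling = 78.
→ y_reactor time = 9 and y_cooling = 6.
Reduced cost of solvent B: c₃ − yᵀa₃ = 23 − (9·1 + 6·3) = 23 − 27 = -4.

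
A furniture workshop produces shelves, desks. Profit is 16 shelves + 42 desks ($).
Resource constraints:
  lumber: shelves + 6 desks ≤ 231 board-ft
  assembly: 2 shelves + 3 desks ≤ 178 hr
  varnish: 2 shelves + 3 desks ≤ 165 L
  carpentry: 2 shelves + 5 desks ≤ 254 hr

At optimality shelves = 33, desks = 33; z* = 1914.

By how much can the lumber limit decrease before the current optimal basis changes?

148.5

Binding constraints: lumber, varnish. The basis is B = [[1,6],[2,3]] with det -9.
Per unit decrease in lumber, x* moves by d = (0.3333, -0.2222).
The basis stays optimal until desks reaches 0; allowable decrease = 148.5 board-ft.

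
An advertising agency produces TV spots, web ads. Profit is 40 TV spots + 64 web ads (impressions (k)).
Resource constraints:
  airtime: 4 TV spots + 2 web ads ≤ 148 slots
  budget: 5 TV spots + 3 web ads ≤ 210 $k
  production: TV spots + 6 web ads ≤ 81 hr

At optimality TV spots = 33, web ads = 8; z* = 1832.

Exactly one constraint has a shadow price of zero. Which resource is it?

budget

airtime: 148/148 (binding)
budget: 189/210 (slack 21)
production: 81/81 (binding)
By complementary slackness, a constraint with positive slack has shadow price 0 → budget.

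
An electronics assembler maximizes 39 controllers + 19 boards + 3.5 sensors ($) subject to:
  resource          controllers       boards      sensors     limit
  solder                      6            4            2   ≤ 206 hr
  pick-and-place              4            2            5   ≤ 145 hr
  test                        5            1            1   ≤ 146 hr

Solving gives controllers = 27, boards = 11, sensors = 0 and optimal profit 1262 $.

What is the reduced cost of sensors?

-7.5

Binding: solder and test. Non-binding: pick-and-place (15 unused).
By complementary slackness, y = 0 for the non-binding constraint.
From A_Bᵀ y = c: 6·y_solder + 5·y_test = 39; 4·y_solder + 1·y_test = 19.
→ y_solder = 4 and y_test = 3.
Reduced cost of sensors: c₃ − yᵀa₃ = 3.5 − (4·2 + 3·1) = 3.5 − 11 = -7.5.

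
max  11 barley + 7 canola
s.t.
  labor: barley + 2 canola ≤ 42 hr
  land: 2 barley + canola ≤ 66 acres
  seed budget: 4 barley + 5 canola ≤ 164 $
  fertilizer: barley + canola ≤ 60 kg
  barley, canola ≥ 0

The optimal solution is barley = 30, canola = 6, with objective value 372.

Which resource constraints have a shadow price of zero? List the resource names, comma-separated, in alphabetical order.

fertilizer, seed budget

labor: 42/42 (binding)
land: 66/66 (binding)
seed budget: 150/164 (slack 14)
fertilizer: 36/60 (slack 24)
By complementary slackness, a constraint with positive slack has shadow price 0 → fertilizer, seed budget.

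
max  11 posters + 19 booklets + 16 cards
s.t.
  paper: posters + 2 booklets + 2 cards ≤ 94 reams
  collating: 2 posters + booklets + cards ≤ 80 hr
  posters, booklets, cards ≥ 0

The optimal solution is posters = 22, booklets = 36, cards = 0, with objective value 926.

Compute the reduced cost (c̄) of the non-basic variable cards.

Check each constraint at x*: paper 94/94 (tight); collating 80/80 (tight).
The binding rows give the dual system: 1·y_paper + 2·y_collating = 11 and 2·y_paper + 1·y_collating = 19.
Solving: y_paper = 9, y_collating = 1.
Reduced cost of cards: c₃ − yᵀa₃ = 16 − (9·2 + 1·1) = 16 − 19 = -3.

-3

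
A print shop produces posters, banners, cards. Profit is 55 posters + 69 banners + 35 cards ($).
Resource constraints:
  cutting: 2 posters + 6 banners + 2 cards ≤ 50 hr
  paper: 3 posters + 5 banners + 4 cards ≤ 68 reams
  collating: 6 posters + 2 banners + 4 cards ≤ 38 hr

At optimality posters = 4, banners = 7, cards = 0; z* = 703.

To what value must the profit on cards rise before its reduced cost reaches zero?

43

Check each constraint at x*: cutting 50/50 (tight); paper 47/68 (slack 21); collating 38/38 (tight).
Slack constraints have shadow price 0 (complementary slackness).
From A_Bᵀ y = c: 2·y_cutting + 6·y_collating = 55; 6·y_cutting + 2·y_collating = 69.
This yields shadow prices y_cutting = 9.5, y_collating = 6.
cards enters the basis when its profit ≥ yᵀa₃ = 9.5·2 + 6·4 = 43.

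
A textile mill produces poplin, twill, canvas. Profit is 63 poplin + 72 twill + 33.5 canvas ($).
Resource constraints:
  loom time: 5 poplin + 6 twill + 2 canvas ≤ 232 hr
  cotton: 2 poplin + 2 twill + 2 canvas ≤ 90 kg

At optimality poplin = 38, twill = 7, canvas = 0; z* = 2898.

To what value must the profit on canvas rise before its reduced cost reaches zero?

36

Both loom time and cotton are binding at x*.
Dual feasibility on the basic columns requires 5·y_loom time + 2·y_cotton = 63, 6·y_loom time + 2·y_cotton = 72.
→ y_loom time = 9 and y_cotton = 9.
canvas enters the basis when its profit ≥ yᵀa₃ = 9·2 + 9·2 = 36.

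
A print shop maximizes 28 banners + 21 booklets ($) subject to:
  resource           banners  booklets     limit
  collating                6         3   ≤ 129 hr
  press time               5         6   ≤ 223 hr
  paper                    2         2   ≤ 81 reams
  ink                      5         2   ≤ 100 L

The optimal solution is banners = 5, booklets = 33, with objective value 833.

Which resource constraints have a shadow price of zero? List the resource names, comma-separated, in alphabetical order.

collating: 129/129 (binding)
press time: 223/223 (binding)
paper: 76/81 (slack 5)
ink: 91/100 (slack 9)
By complementary slackness, a constraint with positive slack has shadow price 0 → ink, paper.

ink, paper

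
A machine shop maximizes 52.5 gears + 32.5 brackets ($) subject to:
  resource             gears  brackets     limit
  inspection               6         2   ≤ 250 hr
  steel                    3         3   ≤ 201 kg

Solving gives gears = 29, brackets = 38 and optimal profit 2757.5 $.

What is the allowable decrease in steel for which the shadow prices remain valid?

Binding constraints: inspection, steel. The basis is B = [[6,2],[3,3]] with det 12.
Per unit decrease in steel, x* moves by d = (0.1667, -0.5).
The basis stays optimal until brackets reaches 0; allowable decrease = 76 kg.

76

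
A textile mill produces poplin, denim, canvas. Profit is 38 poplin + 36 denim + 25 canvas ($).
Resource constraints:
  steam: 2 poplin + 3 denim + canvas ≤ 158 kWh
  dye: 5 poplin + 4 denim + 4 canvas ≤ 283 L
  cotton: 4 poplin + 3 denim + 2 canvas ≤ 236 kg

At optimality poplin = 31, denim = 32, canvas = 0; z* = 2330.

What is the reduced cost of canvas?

-3

At the optimum: steam uses 158 of 158 (binding); dye uses 283 of 283 (binding); cotton uses 220 of 236 (slack = 16).
By complementary slackness, y = 0 for the non-binding constraint.
The binding rows give the dual system: 2·y_steam + 5·y_dye = 38 and 3·y_steam + 4·y_dye = 36.
This yields shadow prices y_steam = 4, y_dye = 6.
Reduced cost of canvas: c₃ − yᵀa₃ = 25 − (4·1 + 6·4) = 25 − 28 = -3.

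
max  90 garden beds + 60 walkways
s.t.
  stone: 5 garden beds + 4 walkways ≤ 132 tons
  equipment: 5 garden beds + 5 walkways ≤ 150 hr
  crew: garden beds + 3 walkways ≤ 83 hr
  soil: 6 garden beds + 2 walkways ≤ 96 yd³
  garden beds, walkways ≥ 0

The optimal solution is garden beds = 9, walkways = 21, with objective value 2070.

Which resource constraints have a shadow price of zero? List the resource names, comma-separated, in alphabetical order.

stone: 129/132 (slack 3)
equipment: 150/150 (binding)
crew: 72/83 (slack 11)
soil: 96/96 (binding)
By complementary slackness, a constraint with positive slack has shadow price 0 → crew, stone.

crew, stone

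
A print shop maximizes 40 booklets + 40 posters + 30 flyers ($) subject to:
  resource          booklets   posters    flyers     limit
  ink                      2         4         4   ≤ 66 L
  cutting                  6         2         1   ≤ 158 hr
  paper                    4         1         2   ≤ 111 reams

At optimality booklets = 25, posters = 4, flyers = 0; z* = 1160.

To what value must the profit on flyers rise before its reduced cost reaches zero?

At the optimum: ink uses 66 of 66 (binding); cutting uses 158 of 158 (binding); paper uses 104 of 111 (slack = 7).
By complementary slackness, y = 0 for the non-binding constraint.
Dual feasibility on the basic columns requires 2·y_ink + 6·y_cutting = 40, 4·y_ink + 2·y_cutting = 40.
→ y_ink = 8 and y_cutting = 4.
flyers enters the basis when its profit ≥ yᵀa₃ = 8·4 + 4·1 = 36.

36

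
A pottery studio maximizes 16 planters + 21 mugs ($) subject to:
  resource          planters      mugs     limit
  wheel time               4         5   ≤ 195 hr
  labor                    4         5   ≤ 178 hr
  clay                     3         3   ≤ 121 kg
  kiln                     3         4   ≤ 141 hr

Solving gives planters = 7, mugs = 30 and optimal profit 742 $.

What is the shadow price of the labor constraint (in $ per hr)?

1

Binding: labor and kiln. Non-binding: wheel time (17 unused), clay (10 unused).
Slack constraints have shadow price 0 (complementary slackness).
Dual feasibility on the basic columns requires 4·y_labor + 3·y_kiln = 16, 5·y_labor + 4·y_kiln = 21.
→ y_labor = 1 and y_kiln = 4.
Shadow price of labor = 1.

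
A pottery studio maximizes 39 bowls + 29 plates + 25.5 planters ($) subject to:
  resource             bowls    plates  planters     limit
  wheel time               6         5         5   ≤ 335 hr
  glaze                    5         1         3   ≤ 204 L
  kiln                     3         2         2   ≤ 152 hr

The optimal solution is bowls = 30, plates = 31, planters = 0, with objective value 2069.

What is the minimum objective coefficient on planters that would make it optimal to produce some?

29

Binding: wheel time and kiln. Non-binding: glaze (23 unused).
Slack constraints have shadow price 0 (complementary slackness).
From A_Bᵀ y = c: 6·y_wheel time + 3·y_kiln = 39; 5·y_wheel time + 2·y_kiln = 29.
→ y_wheel time = 3 and y_kiln = 7.
planters enters the basis when its profit ≥ yᵀa₃ = 3·5 + 7·2 = 29.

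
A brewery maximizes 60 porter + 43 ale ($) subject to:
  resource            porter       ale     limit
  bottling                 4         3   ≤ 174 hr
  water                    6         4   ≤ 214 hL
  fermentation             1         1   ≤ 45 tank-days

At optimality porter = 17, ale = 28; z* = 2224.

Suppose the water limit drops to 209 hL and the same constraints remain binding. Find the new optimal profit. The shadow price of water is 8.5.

Δb = -5, so new z* = 2224 + (8.5)·(-5) = 2224 − 42.5 = 2181.5.

2181.5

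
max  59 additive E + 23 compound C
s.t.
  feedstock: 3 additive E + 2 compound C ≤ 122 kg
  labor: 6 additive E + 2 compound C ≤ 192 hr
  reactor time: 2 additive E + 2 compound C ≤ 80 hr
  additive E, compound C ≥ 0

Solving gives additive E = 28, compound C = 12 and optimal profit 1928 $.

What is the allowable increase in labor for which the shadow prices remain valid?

Binding constraints: labor, reactor time. The basis is B = [[6,2],[2,2]] with det 8.
Per unit increase in labor, x* moves by d = (0.25, -0.25).
The basis stays optimal until compound C reaches 0; allowable increase = 48 hr.

48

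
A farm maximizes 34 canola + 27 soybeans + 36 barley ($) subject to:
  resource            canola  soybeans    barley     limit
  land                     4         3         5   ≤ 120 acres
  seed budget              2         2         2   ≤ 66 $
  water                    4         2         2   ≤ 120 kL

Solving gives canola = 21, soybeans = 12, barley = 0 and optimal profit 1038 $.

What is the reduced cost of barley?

At the optimum: land uses 120 of 120 (binding); seed budget uses 66 of 66 (binding); water uses 108 of 120 (slack = 12).
By complementary slackness, y = 0 for the non-binding constraint.
Dual feasibility on the basic columns requires 4·y_land + 2·y_seed budget = 34, 3·y_land + 2·y_seed budget = 27.
Solving: y_land = 7, y_seed budget = 3.
Reduced cost of barley: c₃ − yᵀa₃ = 36 − (7·5 + 3·2) = 36 − 41 = -5.

-5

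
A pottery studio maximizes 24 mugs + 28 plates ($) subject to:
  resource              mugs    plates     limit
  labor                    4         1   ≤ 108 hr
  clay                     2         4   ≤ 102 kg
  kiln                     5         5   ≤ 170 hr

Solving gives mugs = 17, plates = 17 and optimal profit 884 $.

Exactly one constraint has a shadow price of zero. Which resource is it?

labor: 85/108 (slack 23)
clay: 102/102 (binding)
kiln: 170/170 (binding)
By complementary slackness, a constraint with positive slack has shadow price 0 → labor.

labor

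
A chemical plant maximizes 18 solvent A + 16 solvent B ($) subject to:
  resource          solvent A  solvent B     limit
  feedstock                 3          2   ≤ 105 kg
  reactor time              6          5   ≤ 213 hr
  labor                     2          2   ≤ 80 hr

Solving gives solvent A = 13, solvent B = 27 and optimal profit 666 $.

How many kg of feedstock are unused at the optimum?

feedstock used = 3·13 + 2·27 = 93; slack = 105 − 93 = 12.

12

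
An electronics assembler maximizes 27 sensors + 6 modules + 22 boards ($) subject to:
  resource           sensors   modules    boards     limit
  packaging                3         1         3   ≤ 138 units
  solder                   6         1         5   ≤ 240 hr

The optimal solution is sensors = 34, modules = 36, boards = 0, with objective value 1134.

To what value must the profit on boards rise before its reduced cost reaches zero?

24

Both packaging and solder are binding at x*.
From A_Bᵀ y = c: 3·y_packaging + 6·y_solder = 27; 1·y_packaging + 1·y_solder = 6.
→ y_packaging = 3 and y_solder = 3.
boards enters the basis when its profit ≥ yᵀa₃ = 3·3 + 3·5 = 24.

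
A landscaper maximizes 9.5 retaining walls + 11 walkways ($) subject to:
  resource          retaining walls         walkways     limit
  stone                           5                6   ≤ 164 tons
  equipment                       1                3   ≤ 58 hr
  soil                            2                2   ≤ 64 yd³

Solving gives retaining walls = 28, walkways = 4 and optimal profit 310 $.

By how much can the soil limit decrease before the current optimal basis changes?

Binding constraints: stone, soil. The basis is B = [[5,6],[2,2]] with det -2.
Per unit decrease in soil, x* moves by d = (-3, 2.5).
The basis stays optimal until equipment becomes binding; allowable decrease = 4 yd³.

4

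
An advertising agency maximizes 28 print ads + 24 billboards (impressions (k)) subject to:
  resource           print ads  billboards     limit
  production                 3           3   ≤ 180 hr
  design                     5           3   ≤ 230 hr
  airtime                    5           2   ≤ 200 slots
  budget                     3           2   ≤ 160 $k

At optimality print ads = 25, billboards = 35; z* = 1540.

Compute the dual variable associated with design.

Check each constraint at x*: production 180/180 (tight); design 230/230 (tight); airtime 195/200 (slack 5); budget 145/160 (slack 15).
By complementary slackness, y = 0 for the non-binding constraints.
Dual feasibility on the basic columns requires 3·y_production + 5·y_design = 28, 3·y_production + 3·y_design = 24.
→ y_production = 6 and y_design = 2.
Shadow price of design = 2.

2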